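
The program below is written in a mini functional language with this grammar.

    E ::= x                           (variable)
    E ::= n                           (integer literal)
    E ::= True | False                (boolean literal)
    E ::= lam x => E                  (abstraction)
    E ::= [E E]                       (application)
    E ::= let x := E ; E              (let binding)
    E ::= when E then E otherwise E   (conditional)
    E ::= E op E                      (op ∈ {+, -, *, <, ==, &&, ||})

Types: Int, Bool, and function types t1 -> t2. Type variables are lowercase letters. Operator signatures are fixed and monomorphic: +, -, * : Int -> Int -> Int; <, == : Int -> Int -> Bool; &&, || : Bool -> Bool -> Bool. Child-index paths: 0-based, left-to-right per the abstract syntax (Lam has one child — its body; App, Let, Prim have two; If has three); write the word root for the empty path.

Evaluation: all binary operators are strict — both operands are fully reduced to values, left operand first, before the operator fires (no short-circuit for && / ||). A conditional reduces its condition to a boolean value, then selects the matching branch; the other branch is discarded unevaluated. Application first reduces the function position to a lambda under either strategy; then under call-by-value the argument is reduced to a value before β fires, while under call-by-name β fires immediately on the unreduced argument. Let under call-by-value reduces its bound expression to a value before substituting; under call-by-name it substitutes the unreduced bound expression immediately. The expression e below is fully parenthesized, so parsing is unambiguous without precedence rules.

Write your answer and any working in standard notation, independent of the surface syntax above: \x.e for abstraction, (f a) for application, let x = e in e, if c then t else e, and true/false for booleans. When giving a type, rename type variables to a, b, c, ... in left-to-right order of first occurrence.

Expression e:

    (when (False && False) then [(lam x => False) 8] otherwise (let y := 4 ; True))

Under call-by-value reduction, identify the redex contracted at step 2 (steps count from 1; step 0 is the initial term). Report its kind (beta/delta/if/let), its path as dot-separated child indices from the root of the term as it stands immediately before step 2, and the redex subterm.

Trace:
step 0: (if (false && false) then ((\x.false) 8) else (let y = 4 in true))
step 1: [delta@0] (if false then ((\x.false) 8) else (let y = 4 in true))
step 2: [if@root] (let y = 4 in true)

Answer: if at root : (if false then ((\x.false) 8) else (let y = 4 in true))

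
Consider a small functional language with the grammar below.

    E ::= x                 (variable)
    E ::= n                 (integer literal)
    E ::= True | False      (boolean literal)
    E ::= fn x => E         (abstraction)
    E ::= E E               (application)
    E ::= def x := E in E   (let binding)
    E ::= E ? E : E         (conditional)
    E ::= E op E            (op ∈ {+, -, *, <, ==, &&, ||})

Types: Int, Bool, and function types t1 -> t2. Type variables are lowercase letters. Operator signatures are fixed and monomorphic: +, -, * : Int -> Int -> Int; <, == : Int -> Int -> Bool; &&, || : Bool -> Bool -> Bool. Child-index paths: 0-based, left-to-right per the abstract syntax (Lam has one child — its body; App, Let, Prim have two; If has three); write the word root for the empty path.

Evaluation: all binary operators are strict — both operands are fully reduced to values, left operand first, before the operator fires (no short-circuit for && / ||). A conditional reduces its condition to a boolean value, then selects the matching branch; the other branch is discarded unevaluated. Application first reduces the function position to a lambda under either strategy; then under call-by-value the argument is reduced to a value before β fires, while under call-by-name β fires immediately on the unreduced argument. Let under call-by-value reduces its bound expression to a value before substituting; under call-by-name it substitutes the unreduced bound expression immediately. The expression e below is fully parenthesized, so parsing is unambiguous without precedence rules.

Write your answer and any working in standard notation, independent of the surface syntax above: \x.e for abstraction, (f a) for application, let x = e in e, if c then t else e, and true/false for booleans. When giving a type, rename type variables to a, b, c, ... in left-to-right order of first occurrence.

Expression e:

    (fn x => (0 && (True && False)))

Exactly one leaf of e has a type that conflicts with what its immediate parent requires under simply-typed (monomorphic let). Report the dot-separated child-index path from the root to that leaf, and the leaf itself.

Trace:
  unify Int ~ Bool
  FAIL: mismatch Int ~ Bool

Answer: 0.0 : 0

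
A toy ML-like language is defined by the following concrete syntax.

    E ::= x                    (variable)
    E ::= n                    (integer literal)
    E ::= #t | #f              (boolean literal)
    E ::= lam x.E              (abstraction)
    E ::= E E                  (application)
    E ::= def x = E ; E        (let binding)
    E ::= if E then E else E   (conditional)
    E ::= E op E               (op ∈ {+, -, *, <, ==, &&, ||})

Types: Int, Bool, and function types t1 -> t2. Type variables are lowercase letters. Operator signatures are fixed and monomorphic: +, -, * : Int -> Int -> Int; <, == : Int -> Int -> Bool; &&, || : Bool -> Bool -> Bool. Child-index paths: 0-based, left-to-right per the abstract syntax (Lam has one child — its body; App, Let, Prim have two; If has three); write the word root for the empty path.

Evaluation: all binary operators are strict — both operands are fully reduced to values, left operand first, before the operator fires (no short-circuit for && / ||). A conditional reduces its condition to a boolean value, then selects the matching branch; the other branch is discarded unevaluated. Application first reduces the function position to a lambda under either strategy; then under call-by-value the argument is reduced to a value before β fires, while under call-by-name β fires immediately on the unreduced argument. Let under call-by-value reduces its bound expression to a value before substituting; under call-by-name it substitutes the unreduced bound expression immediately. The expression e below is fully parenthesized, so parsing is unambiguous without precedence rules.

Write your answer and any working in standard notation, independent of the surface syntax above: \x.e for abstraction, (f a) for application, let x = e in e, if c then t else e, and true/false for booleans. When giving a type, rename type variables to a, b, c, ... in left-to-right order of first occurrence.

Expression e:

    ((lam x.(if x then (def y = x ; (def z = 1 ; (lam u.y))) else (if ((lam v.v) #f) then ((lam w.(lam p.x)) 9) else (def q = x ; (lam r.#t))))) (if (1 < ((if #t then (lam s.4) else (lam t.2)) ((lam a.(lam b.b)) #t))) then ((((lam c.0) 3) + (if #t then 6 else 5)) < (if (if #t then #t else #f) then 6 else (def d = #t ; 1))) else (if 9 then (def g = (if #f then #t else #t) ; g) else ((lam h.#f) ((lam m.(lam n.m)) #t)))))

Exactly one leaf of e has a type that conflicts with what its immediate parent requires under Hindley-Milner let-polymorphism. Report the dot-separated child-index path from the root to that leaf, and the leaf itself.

Answer: 1.2.0 : 9

Derivation:
x : a
  unify a ~ Bool
x : Bool
let y : Bool
let z : Int
y : Bool
\u._ : b -> Bool
v : c
\v._ : c -> c
  unify c -> c ~ Bool -> d
  unify c ~ Bool
  unify Bool ~ d
_ _ : Bool
  unify Bool ~ Bool
x : Bool
\p._ : f -> Bool
\w._ : e -> f -> Bool
  unify e -> f -> Bool ~ Int -> g
  unify e ~ Int
  unify f -> Bool ~ g
_ _ : f -> Bool
x : Bool
let q : Bool
\r._ : h -> Bool
  unify f -> Bool ~ h -> Bool
  unify f ~ h
  unify Bool ~ Bool
  unify b -> Bool ~ h -> Bool
  unify b ~ h
  unify Bool ~ Bool
\x._ : Bool -> h -> Bool
  unify Int ~ Int
  unify Bool ~ Bool
\s._ : i -> Int
\t._ : j -> Int
  unify i -> Int ~ j -> Int
  unify i ~ j
  unify Int ~ Int
b : l
\b._ : l -> l
\a._ : k -> l -> l
  unify k -> l -> l ~ Bool -> m
  unify k ~ Bool
  unify l -> l ~ m
_ _ : l -> l
  unify j -> Int ~ (l -> l) -> n
  unify j ~ l -> l
  unify Int ~ n
_ _ : Int
  unify Int ~ Int
  unify Bool ~ Bool
\c._ : o -> Int
  unify o -> Int ~ Int -> p
  unify o ~ Int
  unify Int ~ p
_ _ : Int
  unify Int ~ Int
  unify Bool ~ Bool
  unify Int ~ Int
  unify Int ~ Int
  unify Int ~ Int
  unify Bool ~ Bool
  unify Bool ~ Bool
  unify Bool ~ Bool
let d : Bool
  unify Int ~ Int
  unify Int ~ Int
  unify Int ~ Bool
  FAIL: mismatch Int ~ Bool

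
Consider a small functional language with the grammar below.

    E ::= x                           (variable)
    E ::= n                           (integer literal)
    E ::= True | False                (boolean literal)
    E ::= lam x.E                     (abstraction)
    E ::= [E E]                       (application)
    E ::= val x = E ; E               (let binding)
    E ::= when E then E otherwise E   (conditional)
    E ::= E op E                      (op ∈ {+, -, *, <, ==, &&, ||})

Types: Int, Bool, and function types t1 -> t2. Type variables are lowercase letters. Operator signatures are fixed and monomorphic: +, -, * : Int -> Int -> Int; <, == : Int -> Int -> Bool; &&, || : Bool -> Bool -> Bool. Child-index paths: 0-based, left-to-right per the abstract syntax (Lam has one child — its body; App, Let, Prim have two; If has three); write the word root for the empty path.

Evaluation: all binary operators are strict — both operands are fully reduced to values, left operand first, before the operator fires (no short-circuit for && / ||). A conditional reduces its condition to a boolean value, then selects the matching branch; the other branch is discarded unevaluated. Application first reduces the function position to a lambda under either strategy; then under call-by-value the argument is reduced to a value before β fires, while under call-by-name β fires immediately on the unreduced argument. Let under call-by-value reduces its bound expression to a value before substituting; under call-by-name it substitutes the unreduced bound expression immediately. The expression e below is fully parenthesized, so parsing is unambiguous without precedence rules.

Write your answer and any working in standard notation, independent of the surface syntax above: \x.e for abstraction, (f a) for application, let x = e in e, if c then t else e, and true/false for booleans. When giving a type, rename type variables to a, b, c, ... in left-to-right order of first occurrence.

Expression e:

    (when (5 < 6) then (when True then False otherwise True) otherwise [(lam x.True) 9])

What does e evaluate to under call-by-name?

Derivation:
step 0: (if (5 < 6) then (if true then false else true) else ((\x.true) 9))
step 1: [delta@0] (if true then (if true then false else true) else ((\x.true) 9))
step 2: [if@root] (if true then false else true)
step 3: [if@root] false

Answer: false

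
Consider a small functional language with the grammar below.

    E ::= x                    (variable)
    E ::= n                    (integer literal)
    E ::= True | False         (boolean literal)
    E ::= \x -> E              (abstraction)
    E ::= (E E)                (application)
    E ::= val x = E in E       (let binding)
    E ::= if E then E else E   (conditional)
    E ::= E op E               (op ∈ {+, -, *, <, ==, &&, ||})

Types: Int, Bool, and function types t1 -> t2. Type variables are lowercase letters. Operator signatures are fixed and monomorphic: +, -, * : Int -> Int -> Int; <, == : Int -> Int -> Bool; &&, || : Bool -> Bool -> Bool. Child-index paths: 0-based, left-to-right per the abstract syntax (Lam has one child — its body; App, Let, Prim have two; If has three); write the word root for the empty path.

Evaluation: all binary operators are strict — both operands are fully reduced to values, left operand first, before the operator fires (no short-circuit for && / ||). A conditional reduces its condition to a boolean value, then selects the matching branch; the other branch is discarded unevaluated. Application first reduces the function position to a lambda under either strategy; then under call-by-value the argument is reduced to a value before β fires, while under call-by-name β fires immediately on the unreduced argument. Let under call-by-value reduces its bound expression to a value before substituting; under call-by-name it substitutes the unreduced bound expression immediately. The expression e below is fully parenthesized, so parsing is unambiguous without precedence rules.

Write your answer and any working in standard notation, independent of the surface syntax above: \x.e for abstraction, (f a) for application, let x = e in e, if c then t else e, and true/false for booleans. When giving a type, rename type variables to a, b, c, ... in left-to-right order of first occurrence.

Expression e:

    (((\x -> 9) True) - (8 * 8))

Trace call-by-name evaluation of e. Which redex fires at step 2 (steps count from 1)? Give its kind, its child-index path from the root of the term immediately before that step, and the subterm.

Working:
step 0: (((\x.9) true) - (8 * 8))
step 1: [beta@0] (9 - (8 * 8))
step 2: [delta@1] (9 - 64)

Answer: delta at 1 : (8 * 8)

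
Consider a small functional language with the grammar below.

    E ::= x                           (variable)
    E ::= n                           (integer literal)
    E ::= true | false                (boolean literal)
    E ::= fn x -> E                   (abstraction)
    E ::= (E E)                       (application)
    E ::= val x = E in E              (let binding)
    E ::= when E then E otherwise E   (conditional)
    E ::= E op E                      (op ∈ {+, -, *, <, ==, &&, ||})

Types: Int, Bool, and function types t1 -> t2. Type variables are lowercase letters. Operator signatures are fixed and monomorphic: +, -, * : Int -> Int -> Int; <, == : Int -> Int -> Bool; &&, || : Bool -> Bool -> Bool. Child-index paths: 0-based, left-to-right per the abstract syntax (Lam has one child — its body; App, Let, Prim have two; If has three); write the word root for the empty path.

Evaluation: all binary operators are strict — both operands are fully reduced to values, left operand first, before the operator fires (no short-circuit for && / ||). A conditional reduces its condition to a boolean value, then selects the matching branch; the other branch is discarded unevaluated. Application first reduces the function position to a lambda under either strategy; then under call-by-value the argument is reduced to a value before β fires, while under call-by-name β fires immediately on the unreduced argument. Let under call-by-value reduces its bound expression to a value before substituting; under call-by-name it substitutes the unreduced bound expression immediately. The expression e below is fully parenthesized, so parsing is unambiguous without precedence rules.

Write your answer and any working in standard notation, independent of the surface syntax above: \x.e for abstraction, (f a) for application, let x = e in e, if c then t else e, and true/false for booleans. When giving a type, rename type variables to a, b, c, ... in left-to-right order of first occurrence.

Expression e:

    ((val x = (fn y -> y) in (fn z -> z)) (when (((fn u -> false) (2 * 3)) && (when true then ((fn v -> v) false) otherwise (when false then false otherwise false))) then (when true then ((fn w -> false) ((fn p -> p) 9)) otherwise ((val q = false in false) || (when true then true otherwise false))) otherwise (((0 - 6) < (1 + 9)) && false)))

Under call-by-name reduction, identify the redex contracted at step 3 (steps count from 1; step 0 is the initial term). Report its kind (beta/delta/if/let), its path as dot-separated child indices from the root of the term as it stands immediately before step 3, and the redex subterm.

Answer: beta at 0.0 : ((\u.false) (2 * 3))

Trace:
step 0: ((let x = (\y.y) in (\z.z)) (if (((\u.false) (2 * 3)) && (if true then ((\v.v) false) else (if false then false else false))) then (if true then ((\w.false) ((\p.p) 9)) else ((let q = false in false) || (if true then true else false))) else (((0 - 6) < (1 + 9)) && false)))
step 1: [let@0] ((\z.z) (if (((\u.false) (2 * 3)) && (if true then ((\v.v) false) else (if false then false else false))) then (if true then ((\w.false) ((\p.p) 9)) else ((let q = false in false) || (if true then true else false))) else (((0 - 6) < (1 + 9)) && false)))
step 2: [beta@root] (if (((\u.false) (2 * 3)) && (if true then ((\v.v) false) else (if false then false else false))) then (if true then ((\w.false) ((\p.p) 9)) else ((let q = false in false) || (if true then true else false))) else (((0 - 6) < (1 + 9)) && false))
step 3: [beta@0.0] (if (false && (if true then ((\v.v) false) else (if false then false else false))) then (if true then ((\w.false) ((\p.p) 9)) else ((let q = false in false) || (if true then true else false))) else (((0 - 6) < (1 + 9)) && false))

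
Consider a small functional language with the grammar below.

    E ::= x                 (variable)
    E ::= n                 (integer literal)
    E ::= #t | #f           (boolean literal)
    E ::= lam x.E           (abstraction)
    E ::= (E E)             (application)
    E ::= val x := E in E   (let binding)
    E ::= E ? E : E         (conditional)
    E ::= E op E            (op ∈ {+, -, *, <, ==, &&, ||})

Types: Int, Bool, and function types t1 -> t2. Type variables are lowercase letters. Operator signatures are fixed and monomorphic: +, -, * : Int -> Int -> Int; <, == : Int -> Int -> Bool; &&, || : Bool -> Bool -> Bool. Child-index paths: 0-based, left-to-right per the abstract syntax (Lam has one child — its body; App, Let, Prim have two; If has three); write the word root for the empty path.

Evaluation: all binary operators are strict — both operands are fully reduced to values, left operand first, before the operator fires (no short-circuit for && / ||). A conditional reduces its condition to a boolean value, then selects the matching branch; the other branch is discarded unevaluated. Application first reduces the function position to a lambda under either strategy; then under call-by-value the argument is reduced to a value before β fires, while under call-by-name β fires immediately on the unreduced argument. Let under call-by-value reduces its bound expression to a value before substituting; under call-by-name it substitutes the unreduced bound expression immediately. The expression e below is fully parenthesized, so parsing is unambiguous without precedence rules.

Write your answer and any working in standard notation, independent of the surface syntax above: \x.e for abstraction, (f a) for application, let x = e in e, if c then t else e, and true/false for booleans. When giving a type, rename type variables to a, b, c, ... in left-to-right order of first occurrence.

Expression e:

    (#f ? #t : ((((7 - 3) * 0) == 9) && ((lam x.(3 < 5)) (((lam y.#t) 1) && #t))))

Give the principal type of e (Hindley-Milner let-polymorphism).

Answer: Bool

Working:
  unify Bool ~ Bool
  unify Int ~ Int
  unify Int ~ Int
  unify Int ~ Int
  unify Int ~ Int
  unify Int ~ Int
  unify Int ~ Int
  unify Bool ~ Bool
  unify Int ~ Int
  unify Int ~ Int
\x._ : a -> Bool
\y._ : b -> Bool
  unify b -> Bool ~ Int -> c
  unify b ~ Int
  unify Bool ~ c
_ _ : Bool
  unify Bool ~ Bool
  unify Bool ~ Bool
  unify a -> Bool ~ Bool -> d
  unify a ~ Bool
  unify Bool ~ d
_ _ : Bool
  unify Bool ~ Bool
  unify Bool ~ Bool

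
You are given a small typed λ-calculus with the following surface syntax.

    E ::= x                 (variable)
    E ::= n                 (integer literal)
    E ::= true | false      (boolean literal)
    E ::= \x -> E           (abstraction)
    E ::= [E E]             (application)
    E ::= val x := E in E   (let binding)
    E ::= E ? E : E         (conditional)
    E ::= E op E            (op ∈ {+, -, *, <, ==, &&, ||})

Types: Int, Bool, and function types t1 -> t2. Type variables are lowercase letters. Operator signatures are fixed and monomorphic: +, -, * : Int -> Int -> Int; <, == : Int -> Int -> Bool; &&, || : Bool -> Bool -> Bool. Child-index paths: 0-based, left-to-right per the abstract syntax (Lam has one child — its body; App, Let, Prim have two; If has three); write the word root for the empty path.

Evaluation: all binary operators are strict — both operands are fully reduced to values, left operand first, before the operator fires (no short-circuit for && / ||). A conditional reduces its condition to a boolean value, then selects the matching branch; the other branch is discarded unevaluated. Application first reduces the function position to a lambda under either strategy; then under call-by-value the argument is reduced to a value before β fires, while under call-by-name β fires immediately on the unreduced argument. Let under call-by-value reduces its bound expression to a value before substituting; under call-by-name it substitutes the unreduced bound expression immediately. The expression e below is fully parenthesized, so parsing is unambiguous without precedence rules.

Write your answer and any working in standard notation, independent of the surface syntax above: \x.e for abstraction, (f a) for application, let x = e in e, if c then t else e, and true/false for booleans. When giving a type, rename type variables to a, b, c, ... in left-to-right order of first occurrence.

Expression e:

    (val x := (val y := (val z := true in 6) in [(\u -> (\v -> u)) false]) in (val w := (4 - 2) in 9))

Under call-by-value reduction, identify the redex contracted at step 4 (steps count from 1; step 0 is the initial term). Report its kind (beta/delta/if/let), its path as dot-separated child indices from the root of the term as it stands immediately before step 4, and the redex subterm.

Derivation:
step 0: (let x = (let y = (let z = true in 6) in ((\u.(\v.u)) false)) in (let w = (4 - 2) in 9))
step 1: [let@0.0] (let x = (let y = 6 in ((\u.(\v.u)) false)) in (let w = (4 - 2) in 9))
step 2: [let@0] (let x = ((\u.(\v.u)) false) in (let w = (4 - 2) in 9))
step 3: [beta@0] (let x = (\v.false) in (let w = (4 - 2) in 9))
step 4: [let@root] (let w = (4 - 2) in 9)

Answer: let at root : (let x = (\v.false) in (let w = (4 - 2) in 9))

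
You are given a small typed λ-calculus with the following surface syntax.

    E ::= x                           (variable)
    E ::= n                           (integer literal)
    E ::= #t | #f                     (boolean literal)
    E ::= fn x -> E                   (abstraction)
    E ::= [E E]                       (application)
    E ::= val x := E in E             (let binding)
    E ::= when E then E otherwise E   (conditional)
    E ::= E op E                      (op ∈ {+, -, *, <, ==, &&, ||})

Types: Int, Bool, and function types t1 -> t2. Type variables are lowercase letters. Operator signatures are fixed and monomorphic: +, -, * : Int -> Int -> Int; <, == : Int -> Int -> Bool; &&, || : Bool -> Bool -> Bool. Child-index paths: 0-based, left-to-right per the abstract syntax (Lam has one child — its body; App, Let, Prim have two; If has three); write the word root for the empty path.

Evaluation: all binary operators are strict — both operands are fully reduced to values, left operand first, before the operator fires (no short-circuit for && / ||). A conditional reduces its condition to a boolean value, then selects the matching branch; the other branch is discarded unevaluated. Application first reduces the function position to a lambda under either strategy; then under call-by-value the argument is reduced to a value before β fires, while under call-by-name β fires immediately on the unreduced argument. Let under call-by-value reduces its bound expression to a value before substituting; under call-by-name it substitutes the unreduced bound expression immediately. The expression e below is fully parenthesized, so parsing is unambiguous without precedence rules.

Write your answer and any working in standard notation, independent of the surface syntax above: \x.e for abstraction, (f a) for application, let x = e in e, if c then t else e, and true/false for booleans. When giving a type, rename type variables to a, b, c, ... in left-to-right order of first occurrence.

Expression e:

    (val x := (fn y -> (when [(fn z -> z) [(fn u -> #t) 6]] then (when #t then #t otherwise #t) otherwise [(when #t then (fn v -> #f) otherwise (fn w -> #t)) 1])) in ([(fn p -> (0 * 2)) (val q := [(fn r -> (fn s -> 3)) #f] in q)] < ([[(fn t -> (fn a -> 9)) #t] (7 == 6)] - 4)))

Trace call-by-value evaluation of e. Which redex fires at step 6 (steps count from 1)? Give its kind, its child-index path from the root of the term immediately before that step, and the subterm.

Answer: beta at 1.0.0 : ((\t.(\a.9)) true)

Working:
step 0: (let x = (\y.(if ((\z.z) ((\u.true) 6)) then (if true then true else true) else ((if true then (\v.false) else (\w.true)) 1))) in (((\p.(0 * 2)) (let q = ((\r.(\s.3)) false) in q)) < ((((\t.(\a.9)) true) (7 == 6)) - 4)))
step 1: [let@root] (((\p.(0 * 2)) (let q = ((\r.(\s.3)) false) in q)) < ((((\t.(\a.9)) true) (7 == 6)) - 4))
step 2: [beta@0.1.0] (((\p.(0 * 2)) (let q = (\s.3) in q)) < ((((\t.(\a.9)) true) (7 == 6)) - 4))
step 3: [let@0.1] (((\p.(0 * 2)) (\s.3)) < ((((\t.(\a.9)) true) (7 == 6)) - 4))
step 4: [beta@0] ((0 * 2) < ((((\t.(\a.9)) true) (7 == 6)) - 4))
step 5: [delta@0] (0 < ((((\t.(\a.9)) true) (7 == 6)) - 4))
step 6: [beta@1.0.0] (0 < (((\a.9) (7 == 6)) - 4))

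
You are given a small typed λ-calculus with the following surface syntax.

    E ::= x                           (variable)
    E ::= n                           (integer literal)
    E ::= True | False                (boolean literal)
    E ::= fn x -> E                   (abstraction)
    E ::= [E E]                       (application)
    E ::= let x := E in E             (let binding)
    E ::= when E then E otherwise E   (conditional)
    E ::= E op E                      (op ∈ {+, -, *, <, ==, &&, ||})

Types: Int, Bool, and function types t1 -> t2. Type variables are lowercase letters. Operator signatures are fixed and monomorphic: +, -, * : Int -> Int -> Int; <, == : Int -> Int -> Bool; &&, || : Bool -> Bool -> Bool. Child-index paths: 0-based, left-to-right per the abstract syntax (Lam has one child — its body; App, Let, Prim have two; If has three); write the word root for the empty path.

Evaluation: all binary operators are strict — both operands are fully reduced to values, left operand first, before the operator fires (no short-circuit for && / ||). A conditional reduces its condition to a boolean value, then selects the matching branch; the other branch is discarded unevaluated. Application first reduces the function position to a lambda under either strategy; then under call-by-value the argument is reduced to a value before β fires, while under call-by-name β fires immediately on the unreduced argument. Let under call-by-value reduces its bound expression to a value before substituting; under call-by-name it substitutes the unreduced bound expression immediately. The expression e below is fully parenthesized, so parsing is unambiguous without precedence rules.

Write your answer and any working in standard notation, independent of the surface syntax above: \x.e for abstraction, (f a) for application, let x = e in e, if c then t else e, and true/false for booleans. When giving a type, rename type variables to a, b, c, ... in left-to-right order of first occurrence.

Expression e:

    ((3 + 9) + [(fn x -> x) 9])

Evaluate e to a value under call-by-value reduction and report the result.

Answer: 21

Derivation:
step 0: ((3 + 9) + ((\x.x) 9))
step 1: [delta@0] (12 + ((\x.x) 9))
step 2: [beta@1] (12 + 9)
step 3: [delta@root] 21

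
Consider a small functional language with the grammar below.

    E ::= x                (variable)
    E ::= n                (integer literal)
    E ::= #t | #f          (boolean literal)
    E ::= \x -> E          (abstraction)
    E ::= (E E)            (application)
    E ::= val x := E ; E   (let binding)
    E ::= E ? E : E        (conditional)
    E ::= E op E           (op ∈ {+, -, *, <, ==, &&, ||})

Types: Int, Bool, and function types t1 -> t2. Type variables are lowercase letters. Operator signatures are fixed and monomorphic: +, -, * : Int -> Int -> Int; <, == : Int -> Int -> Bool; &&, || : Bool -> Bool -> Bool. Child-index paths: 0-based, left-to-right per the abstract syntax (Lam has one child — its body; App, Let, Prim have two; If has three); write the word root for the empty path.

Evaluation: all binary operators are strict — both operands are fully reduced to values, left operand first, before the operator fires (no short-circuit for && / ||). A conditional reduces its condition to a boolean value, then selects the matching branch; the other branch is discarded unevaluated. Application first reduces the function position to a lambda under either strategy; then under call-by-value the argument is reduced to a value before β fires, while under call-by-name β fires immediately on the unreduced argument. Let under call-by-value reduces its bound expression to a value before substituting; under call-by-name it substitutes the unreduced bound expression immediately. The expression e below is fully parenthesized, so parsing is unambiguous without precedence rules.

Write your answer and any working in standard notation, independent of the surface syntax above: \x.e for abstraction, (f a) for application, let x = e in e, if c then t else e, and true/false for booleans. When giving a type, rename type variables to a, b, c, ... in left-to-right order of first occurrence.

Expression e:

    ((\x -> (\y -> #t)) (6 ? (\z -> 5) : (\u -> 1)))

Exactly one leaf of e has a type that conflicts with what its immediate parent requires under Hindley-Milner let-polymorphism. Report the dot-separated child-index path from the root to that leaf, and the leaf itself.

Answer: 1.0 : 6

Derivation:
\y._ : b -> Bool
\x._ : a -> b -> Bool
  unify Int ~ Bool
  FAIL: mismatch Int ~ Bool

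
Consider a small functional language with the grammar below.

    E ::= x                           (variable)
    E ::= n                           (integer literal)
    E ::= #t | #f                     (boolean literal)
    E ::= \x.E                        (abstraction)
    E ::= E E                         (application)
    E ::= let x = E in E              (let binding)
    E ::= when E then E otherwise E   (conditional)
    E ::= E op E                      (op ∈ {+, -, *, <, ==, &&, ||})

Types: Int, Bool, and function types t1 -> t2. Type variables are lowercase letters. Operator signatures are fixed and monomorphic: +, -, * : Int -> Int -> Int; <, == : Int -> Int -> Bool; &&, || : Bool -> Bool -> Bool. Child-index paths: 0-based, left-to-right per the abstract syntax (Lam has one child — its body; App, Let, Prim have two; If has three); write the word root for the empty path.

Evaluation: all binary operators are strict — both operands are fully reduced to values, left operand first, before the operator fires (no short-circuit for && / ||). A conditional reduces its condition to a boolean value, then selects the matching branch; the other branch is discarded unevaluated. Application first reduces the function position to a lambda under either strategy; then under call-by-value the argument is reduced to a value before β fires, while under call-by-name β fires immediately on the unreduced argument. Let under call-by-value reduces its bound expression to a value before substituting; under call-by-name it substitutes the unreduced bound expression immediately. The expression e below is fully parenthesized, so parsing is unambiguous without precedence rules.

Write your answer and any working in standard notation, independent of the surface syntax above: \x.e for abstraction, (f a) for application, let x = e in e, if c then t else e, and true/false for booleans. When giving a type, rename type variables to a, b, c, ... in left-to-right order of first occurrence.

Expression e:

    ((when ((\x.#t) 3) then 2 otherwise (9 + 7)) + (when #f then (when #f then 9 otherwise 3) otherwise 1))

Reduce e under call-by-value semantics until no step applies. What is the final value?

Answer: 3

Working:
step 0: ((if ((\x.true) 3) then 2 else (9 + 7)) + (if false then (if false then 9 else 3) else 1))
step 1: [beta@0.0] ((if true then 2 else (9 + 7)) + (if false then (if false then 9 else 3) else 1))
step 2: [if@0] (2 + (if false then (if false then 9 else 3) else 1))
step 3: [if@1] (2 + 1)
step 4: [delta@root] 3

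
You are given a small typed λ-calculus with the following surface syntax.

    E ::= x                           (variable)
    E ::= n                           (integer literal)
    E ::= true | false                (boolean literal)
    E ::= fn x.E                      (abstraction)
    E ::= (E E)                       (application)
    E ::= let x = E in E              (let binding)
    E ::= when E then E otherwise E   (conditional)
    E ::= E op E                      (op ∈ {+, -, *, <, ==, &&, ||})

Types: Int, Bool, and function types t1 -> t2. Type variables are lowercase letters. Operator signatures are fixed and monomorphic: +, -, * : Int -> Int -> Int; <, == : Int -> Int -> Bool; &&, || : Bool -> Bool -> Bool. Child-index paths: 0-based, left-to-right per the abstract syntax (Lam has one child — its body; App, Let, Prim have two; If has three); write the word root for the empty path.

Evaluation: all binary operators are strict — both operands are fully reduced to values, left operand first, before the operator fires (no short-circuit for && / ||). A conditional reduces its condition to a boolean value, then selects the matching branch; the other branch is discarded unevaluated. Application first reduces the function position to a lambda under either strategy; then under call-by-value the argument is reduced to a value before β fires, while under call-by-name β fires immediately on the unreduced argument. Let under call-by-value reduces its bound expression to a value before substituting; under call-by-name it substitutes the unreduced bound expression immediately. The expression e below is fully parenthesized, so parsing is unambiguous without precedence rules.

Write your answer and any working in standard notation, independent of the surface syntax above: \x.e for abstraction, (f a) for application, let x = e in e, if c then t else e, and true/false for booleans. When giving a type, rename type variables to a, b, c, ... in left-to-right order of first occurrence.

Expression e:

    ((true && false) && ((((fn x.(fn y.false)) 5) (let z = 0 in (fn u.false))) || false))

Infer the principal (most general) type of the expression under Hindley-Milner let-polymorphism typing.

Derivation:
  unify Bool ~ Bool
  unify Bool ~ Bool
  unify Bool ~ Bool
\y._ : b -> Bool
\x._ : a -> b -> Bool
  unify a -> b -> Bool ~ Int -> c
  unify a ~ Int
  unify b -> Bool ~ c
_ _ : b -> Bool
let z : Int
\u._ : d -> Bool
  unify b -> Bool ~ (d -> Bool) -> e
  unify b ~ d -> Bool
  unify Bool ~ e
_ _ : Bool
  unify Bool ~ Bool
  unify Bool ~ Bool
  unify Bool ~ Bool

Answer: Bool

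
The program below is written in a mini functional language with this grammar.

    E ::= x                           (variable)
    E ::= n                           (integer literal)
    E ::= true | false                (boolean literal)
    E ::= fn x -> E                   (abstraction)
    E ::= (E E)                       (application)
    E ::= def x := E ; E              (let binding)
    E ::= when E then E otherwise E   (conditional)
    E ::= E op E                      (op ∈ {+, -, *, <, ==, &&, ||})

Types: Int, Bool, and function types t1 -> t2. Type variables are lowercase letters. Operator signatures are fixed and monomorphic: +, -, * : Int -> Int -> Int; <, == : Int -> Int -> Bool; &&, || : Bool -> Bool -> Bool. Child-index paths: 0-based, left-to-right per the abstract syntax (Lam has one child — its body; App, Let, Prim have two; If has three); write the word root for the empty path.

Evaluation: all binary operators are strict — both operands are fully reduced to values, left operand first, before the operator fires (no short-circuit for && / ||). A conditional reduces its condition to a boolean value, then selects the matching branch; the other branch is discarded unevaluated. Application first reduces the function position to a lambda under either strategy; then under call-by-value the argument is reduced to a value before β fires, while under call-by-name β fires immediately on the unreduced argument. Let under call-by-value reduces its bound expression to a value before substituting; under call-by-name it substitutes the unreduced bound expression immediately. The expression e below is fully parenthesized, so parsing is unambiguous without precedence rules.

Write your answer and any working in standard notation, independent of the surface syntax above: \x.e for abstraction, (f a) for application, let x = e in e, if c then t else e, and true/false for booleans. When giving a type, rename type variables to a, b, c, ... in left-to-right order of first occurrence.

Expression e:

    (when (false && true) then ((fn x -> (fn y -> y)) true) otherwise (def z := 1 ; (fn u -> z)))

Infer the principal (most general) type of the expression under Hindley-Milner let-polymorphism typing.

Working:
  unify Bool ~ Bool
  unify Bool ~ Bool
  unify Bool ~ Bool
y : b
\y._ : b -> b
\x._ : a -> b -> b
  unify a -> b -> b ~ Bool -> c
  unify a ~ Bool
  unify b -> b ~ c
_ _ : b -> b
let z : Int
z : Int
\u._ : d -> Int
  unify b -> b ~ d -> Int
  unify b ~ d
  unify d ~ Int

Answer: Int -> Int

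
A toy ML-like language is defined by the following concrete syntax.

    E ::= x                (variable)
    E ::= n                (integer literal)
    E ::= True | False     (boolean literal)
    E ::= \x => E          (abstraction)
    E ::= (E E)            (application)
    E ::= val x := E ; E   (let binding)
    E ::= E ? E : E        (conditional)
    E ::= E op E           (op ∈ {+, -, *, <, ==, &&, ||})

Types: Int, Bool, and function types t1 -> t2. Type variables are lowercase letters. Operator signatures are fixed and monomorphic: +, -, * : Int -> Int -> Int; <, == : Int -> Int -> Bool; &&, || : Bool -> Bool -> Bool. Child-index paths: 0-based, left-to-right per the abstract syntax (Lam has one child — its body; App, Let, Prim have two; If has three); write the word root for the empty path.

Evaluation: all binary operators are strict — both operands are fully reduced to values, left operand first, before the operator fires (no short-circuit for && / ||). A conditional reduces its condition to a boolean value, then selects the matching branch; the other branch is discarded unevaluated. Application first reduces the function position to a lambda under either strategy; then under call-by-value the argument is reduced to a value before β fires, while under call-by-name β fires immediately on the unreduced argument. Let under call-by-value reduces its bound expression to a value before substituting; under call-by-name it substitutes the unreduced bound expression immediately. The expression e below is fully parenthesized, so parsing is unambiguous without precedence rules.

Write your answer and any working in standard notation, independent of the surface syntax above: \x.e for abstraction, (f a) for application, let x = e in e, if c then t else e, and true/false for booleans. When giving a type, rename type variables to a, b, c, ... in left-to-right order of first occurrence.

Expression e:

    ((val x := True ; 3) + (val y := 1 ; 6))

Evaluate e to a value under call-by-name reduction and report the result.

Trace:
step 0: ((let x = true in 3) + (let y = 1 in 6))
step 1: [let@0] (3 + (let y = 1 in 6))
step 2: [let@1] (3 + 6)
step 3: [delta@root] 9

Answer: 9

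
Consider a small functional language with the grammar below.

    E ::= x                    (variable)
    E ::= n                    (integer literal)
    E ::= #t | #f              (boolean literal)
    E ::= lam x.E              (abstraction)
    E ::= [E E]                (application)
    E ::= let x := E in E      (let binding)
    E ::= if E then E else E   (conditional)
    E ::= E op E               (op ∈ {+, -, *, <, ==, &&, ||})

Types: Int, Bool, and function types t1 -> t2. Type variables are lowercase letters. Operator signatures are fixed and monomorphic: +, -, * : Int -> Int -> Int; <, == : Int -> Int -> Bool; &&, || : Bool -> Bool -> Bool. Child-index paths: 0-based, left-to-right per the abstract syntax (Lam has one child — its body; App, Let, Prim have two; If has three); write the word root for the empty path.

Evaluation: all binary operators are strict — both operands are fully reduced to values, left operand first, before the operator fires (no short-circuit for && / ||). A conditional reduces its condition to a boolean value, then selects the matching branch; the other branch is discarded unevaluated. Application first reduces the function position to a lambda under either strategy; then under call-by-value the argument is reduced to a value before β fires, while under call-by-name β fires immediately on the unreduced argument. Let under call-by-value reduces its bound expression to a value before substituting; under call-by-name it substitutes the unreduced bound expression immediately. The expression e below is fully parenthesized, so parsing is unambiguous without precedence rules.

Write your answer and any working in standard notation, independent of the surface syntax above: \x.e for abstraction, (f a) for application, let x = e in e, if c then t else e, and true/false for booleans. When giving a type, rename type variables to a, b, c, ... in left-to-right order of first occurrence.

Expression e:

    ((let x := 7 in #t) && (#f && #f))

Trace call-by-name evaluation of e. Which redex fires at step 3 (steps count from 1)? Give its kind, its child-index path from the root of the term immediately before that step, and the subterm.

Working:
step 0: ((let x = 7 in true) && (false && false))
step 1: [let@0] (true && (false && false))
step 2: [delta@1] (true && false)
step 3: [delta@root] false

Answer: delta at root : (true && false)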